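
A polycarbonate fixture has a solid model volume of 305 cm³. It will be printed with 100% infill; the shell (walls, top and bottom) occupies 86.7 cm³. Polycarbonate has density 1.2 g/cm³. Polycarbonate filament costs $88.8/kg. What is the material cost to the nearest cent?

$32.50

Volume inside the shell = 305 − 86.7 = 218.3 cm³.
Deposited infill: 1.00 × 218.3 → 218.3 cm³.
Total printed volume: 86.7 + 218.3 → 305 cm³.
Mass = 305 × 1.2 = 366 g.
At $88.8/kg: 366/1000 × 88.8 = $32.50.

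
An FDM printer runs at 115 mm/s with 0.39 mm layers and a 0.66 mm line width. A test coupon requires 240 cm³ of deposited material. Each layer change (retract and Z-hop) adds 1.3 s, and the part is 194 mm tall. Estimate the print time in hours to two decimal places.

2.43 hours

Line area: 0.39 × 0.66 → 0.2574 mm².
Total extruded path = 240000/0.2574 = 932400.9 mm.
Extrusion time = 932400.9 / 115, so 8107.8 s.
Layers = ⌈194/0.39⌉ = 498.
Non-print overhead = 498 × 1.3 = 647.4 s.
Altogether 8107.8 + 647.4 = 8755.2 s, i.e. 2.43 hours.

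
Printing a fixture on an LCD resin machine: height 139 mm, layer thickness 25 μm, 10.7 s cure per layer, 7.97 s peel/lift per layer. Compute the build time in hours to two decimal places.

28.83 hours

Layers = ⌈139/0.025⌉ = 5560.
Cycle time = 10.7 + 7.97, so 18.67 s.
Total = 5560 × 18.67 = 103805.2 s = 28.83 hours.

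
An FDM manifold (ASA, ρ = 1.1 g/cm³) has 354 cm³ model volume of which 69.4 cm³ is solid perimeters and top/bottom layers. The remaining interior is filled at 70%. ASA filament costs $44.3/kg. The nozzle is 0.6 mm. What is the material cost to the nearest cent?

Interior volume = 354 − 69.4, so 284.6 cm³.
Deposited infill: 0.70 × 284.6 → 199.22 cm³.
Deposited volume: 69.4 + 199.22 → 268.62 cm³.
Mass = 268.62 × 1.1 = 295.482 g.
At $44.3/kg: 295.482/1000 × 44.3 = $13.09.

$13.09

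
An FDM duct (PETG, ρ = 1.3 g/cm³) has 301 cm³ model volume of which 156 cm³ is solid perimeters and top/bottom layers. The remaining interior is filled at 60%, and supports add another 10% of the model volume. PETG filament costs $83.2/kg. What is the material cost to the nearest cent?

$29.54

Interior volume = 301 − 156, so 145 cm³.
Deposited infill = 0.60 × 145, so 87 cm³.
Support = 0.10 × 301, so 30.1 cm³.
Total printed volume = 156 + 87 + 30.1 = 273.1 cm³.
Mass = 273.1 × 1.3, so 355.03 g.
At $83.2/kg: 355.03/1000 × 83.2 = $29.54.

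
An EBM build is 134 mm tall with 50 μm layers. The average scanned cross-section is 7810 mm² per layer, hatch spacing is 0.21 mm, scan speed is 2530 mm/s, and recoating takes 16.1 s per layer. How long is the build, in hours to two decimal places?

Layer count = ceil(134 / 0.05) = 2680.
Scan path per layer = 7810 / 0.21, so 37190.5 mm.
Per-layer scan time = 37190.5 / 2530, so 14.6998 s.
Time per layer = 14.6998 + 16.1 = 30.7998 s.
Build time = 2680 × 30.7998 = 82543.464 s = 22.93 hours.

22.93 hours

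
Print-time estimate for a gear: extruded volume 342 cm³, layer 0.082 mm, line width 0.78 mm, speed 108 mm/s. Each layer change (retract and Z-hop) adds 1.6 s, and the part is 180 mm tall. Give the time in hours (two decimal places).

Line area = 0.082 × 0.78, so 0.06396 mm².
Toolpath length = 342 cm³ / 0.06396 mm² = 342000 / 0.06396 = 5347091.9 mm.
Extrusion time = 5347091.9 / 108 = 49510.1 s.
Layers = ⌈180/0.082⌉ = 2196.
Z-hop total = 2196 × 1.6, so 3513.6 s.
Altogether 49510.1 + 3513.6 = 53023.7 s, i.e. 14.73 hours.

14.73 hours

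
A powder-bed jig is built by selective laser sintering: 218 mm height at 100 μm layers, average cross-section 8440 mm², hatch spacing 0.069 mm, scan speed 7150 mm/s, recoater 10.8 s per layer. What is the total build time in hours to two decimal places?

Layer count = ceil(218 / 0.1) = 2180.
Hatch length per layer: 8440 / 0.069 → 122318.8 mm.
Scan time per layer = 122318.8 / 7150, so 17.1075 s.
Layer cycle: 17.1075 + 10.8 → 27.9075 s.
2180 layers × 27.9075 s/layer = 60838.35 s, i.e. 16.90 hours.

16.90 hours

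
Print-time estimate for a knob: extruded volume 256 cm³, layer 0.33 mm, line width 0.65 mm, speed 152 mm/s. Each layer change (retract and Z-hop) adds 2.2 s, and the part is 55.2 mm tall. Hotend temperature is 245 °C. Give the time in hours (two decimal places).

Bead cross-section = 0.33 × 0.65, so 0.2145 mm².
Path length: 256000 mm³ / 0.2145 mm² → 1193473.2 mm.
Time extruding = 1193473.2 / 152 = 7851.8 s.
Layers = ⌈55.2/0.33⌉ = 168.
Non-print overhead = 168 × 2.2 = 369.6 s.
Altogether 7851.8 + 369.6 = 8221.4 s, i.e. 2.28 hours.

2.28 hours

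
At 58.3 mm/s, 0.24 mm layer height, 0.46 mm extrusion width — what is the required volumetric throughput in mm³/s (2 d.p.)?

Bead cross-section = 0.24 × 0.46, so 0.1104 mm².
Volumetric flow = 58.3 × 0.1104 = 6.44 mm³/s.

6.44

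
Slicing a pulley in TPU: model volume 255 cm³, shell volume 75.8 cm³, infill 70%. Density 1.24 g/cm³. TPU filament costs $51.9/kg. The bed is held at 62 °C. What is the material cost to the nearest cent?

$12.95

Interior volume = 255 − 75.8 = 179.2 cm³.
Infill volume = 0.70 × 179.2, so 125.44 cm³.
Total extruded: 75.8 + 125.44 → 201.24 cm³.
Mass = 201.24 × 1.24, so 249.5376 g.
At $51.9/kg: 249.5376/1000 × 51.9 = $12.95.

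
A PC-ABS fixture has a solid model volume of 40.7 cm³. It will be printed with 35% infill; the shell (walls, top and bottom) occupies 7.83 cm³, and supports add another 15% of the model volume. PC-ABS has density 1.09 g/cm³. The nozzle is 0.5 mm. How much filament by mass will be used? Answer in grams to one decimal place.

Infill region = 40.7 − 7.83, so 32.87 cm³.
Deposited infill: 0.35 × 32.87 → 11.5045 cm³.
Support = 0.15 × 40.7, so 6.105 cm³.
Total printed volume = 7.83 + 11.5045 + 6.105, so 25.4395 cm³.
Mass: 25.4395 × 1.09 → 27.729055 g.

27.7 g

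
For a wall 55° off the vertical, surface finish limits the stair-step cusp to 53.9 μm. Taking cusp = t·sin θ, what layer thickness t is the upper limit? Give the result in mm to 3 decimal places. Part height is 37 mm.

sin(55°) = 0.8192; t_max = 0.0539/0.8192 = 0.066 mm.

0.066 mm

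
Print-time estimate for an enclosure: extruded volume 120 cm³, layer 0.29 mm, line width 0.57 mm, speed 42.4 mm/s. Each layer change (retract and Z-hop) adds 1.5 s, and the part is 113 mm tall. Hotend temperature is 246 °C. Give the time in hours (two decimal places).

4.92 hours

Line area = 0.29 × 0.57, so 0.1653 mm².
Toolpath length = 120 cm³ / 0.1653 mm² = 120000 / 0.1653 = 725952.8 mm.
Time extruding: 725952.8 / 42.4 → 17121.5 s.
Layer count = ceil(113 / 0.29) = 390.
Z-hop total = 390 × 1.5 = 585 s.
Altogether 17121.5 + 585 = 17706.5 s, i.e. 4.92 hours.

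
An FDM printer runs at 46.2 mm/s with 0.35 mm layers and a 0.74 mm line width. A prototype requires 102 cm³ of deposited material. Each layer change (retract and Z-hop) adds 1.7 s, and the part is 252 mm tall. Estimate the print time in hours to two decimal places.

Line area: 0.35 × 0.74 → 0.259 mm².
Toolpath length = 102 cm³ / 0.259 mm² = 102000 / 0.259 = 393822.4 mm.
Print-move time = 393822.4 / 46.2 = 8524.3 s.
Number of layers: 252 / 0.35 → 720 (rounded up).
Layer-change overhead = 720 × 1.7 = 1224 s.
Altogether 8524.3 + 1224 = 9748.3 s, i.e. 2.71 hours.

2.71 hours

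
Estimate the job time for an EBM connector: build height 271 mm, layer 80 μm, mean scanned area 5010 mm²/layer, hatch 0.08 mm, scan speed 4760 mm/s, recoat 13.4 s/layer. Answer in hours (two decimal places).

24.99 hours

Layer count = ceil(271 / 0.08) = 3388.
Per-layer scan distance: 5010 / 0.08 → 62625 mm.
Per-layer scan time: 62625 / 4760 → 13.1565 s.
Time per layer = 13.1565 + 13.4 = 26.5565 s.
Total: 3388 × 26.5565 s = 89973.422 s → 24.99 hours.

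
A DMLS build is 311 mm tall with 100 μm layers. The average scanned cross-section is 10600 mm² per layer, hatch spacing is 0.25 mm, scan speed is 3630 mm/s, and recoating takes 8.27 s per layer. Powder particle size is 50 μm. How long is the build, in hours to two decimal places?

Number of layers: 311 / 0.1 → 3110 (rounded up).
Per-layer scan distance = 10600 / 0.25, so 42400 mm.
Scan time per layer = 42400 / 3630, so 11.6804 s.
Per-layer time = 11.6804 + 8.27 = 19.9504 s.
Build time = 3110 × 19.9504 = 62045.744 s = 17.23 hours.

17.23 hours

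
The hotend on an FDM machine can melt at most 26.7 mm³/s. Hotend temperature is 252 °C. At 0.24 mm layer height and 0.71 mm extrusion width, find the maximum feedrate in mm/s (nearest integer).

Bead cross-section = 0.24 × 0.71, so 0.1704 mm².
Max speed = 26.7 / 0.1704 = 156.69 ≈ 157 mm/s.

157 mm/s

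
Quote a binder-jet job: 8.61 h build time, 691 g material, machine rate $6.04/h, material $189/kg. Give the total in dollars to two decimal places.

$182.60

Machine-time cost: 6.04 × 8.61 → $52.0044.
Feedstock cost: 189 × 691/1000 → $130.599.
Job cost: 52.0044 + 130.599 = 182.6034 ≈ $182.60.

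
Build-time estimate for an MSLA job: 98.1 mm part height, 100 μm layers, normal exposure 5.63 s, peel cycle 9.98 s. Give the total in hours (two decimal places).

Layers = ⌈98.1/0.1⌉ = 981.
Cycle time = 5.63 + 9.98 = 15.61 s.
Build time: 981 × 15.61 s = 15313.41 s, i.e. 4.25 hours.

4.25 hours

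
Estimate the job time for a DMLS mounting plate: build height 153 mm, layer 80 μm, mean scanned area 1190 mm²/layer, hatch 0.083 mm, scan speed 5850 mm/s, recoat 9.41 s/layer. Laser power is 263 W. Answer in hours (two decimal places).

Layers = ⌈153/0.08⌉ = 1913.
Hatch length per layer: 1190 / 0.083 → 14337.3 mm.
Per-layer scan time = 14337.3 / 5850 = 2.4508 s.
Per-layer time: 2.4508 + 9.41 → 11.8608 s.
Total: 1913 × 11.8608 s = 22689.7104 s → 6.30 hours.

6.30 hours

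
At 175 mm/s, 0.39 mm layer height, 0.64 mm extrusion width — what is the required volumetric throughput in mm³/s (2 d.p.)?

43.68

Extrusion cross-section = 0.39 × 0.64 = 0.2496 mm².
Q = v·A = 175 × 0.2496 = 43.68 mm³/s.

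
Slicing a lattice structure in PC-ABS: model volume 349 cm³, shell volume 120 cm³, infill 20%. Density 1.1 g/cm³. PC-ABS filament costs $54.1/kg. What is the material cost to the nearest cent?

Interior volume = 349 − 120, so 229 cm³.
Infill volume = 0.20 × 229, so 45.8 cm³.
Deposited volume = 120 + 45.8, so 165.8 cm³.
Mass = 165.8 × 1.1, so 182.38 g.
At $54.1/kg: 182.38/1000 × 54.1 = $9.87.

$9.87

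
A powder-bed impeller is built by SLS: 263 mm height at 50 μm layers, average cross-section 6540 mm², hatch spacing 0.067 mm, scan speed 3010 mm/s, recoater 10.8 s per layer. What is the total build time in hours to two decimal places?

63.16 hours

Layers = ⌈263/0.05⌉ = 5260.
Per-layer scan distance = 6540 / 0.067, so 97611.9 mm.
Scan time per layer: 97611.9 / 3010 → 32.4292 s.
Layer cycle = 32.4292 + 10.8, so 43.2292 s.
5260 layers × 43.2292 s/layer = 227385.592 s, i.e. 63.16 hours.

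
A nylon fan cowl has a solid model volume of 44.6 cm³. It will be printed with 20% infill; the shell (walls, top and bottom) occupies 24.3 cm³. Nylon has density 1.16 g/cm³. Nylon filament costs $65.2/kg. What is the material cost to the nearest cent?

$2.14

Interior volume: 44.6 − 24.3 → 20.3 cm³.
Infill deposited = 0.20 × 20.3 = 4.06 cm³.
Total extruded = 24.3 + 4.06, so 28.36 cm³.
Mass = 28.36 × 1.16, so 32.8976 g.
Cost = 32.8976 g / 1000 × $65.2/kg = $2.14.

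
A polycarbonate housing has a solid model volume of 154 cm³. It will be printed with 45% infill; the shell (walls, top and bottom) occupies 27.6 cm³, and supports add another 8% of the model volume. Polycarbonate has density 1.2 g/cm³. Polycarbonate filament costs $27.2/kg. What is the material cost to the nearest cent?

Infill region = 154 − 27.6 = 126.4 cm³.
Infill volume: 0.45 × 126.4 → 56.88 cm³.
Support = 0.08 × 154 = 12.32 cm³.
Total printed volume = 27.6 + 56.88 + 12.32, so 96.8 cm³.
Mass: 96.8 × 1.2 → 116.16 g.
Cost = 116.16 g / 1000 × $27.2/kg = $3.16.

$3.16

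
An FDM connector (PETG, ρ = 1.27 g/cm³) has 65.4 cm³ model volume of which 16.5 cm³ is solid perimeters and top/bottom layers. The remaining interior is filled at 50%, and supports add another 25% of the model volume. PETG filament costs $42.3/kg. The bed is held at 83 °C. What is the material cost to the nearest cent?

$3.08

Infill region: 65.4 − 16.5 → 48.9 cm³.
Deposited infill: 0.50 × 48.9 → 24.45 cm³.
Support = 0.25 × 65.4, so 16.35 cm³.
Deposited volume: 16.5 + 24.45 + 16.35 → 57.3 cm³.
Mass = 57.3 × 1.27, so 72.771 g.
Cost = 72.771 g / 1000 × $42.3/kg = $3.08.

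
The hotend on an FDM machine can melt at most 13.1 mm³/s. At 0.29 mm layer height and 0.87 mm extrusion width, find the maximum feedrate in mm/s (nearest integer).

52 mm/s

A = 0.29 × 0.87, so 0.2523 mm².
Max speed = 13.1 / 0.2523 = 51.92 ≈ 52 mm/s.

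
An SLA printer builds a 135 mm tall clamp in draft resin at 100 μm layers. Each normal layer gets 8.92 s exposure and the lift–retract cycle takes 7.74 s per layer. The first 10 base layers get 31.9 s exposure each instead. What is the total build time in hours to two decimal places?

Layers = ⌈135/0.1⌉ = 1350.
Burn-in layers = 10 × (31.9 + 7.74), so 396.4 s.
Normal layers = 1340 × (8.92 + 7.74), so 22324.4 s.
Total = 396.4 + 22324.4 = 22720.8 s = 6.31 hours.

6.31 hours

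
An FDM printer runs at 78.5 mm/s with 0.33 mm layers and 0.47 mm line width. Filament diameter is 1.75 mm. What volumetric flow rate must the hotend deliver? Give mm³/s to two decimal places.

12.18

A = 0.33 × 0.47 = 0.1551 mm².
Volumetric flow = 78.5 × 0.1551 = 12.18 mm³/s.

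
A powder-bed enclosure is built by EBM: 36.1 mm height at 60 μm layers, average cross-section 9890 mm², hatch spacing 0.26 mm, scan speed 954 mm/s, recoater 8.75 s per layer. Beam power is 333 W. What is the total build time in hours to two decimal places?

8.13 hours

Layer count = ceil(36.1 / 0.06) = 602.
Hatch length per layer = 9890 / 0.26, so 38038.5 mm.
Scan time per layer = 38038.5 / 954, so 39.8726 s.
Layer cycle = 39.8726 + 8.75 = 48.6226 s.
Total: 602 × 48.6226 s = 29270.8052 s → 8.13 hours.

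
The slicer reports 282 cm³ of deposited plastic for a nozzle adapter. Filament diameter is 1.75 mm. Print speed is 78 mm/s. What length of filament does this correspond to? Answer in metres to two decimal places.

117.24 m

A = π r² = π × 0.875² = 2.4053 mm².
Length = 282 cm³ / 2.4053 mm² = 282000 / 2.4053 = 117241.09 mm = 117.24 m.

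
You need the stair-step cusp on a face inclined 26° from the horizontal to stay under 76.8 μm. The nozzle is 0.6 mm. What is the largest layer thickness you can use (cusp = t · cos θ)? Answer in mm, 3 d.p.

Layer height = cusp / cos(26°) = 0.0768 / 0.8988 = 0.085 mm.

0.085 mm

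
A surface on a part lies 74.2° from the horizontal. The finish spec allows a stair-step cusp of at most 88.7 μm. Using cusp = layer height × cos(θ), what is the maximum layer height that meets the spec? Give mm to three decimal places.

0.326 mm

t = h_c / cos θ = 0.0887 / 0.2723 = 0.326 mm.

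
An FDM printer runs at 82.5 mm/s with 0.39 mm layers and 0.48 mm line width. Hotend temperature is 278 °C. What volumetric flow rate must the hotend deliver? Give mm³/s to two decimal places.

15.44

Extrusion cross-section = 0.39 × 0.48, so 0.1872 mm².
Q = v·A = 82.5 × 0.1872 = 15.44 mm³/s.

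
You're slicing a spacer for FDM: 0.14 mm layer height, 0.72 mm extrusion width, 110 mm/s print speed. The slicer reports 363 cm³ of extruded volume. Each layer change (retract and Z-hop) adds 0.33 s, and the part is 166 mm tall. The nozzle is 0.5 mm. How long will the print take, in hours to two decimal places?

Extrusion cross-section = 0.14 × 0.72 = 0.1008 mm².
Path length: 363000 mm³ / 0.1008 mm² → 3601190.5 mm.
Time extruding = 3601190.5 / 110 = 32738.1 s.
Number of layers: 166 / 0.14 → 1186 (rounded up).
Layer-change overhead = 1186 × 0.33 = 391.38 s.
Altogether 32738.1 + 391.38 = 33129.48 s, i.e. 9.20 hours.

9.20 hours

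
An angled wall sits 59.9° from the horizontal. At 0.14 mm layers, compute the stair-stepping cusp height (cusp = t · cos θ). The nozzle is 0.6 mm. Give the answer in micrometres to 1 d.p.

70.2 μm

cos(59.9°) = 0.5015, so cusp = 0.14 × 0.5015 = 0.07021 mm → 70.2 μm.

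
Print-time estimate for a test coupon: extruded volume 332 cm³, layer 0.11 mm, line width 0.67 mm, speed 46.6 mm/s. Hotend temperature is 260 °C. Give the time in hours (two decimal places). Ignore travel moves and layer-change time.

Bead cross-section = 0.11 × 0.67, so 0.0737 mm².
Toolpath length = 332 cm³ / 0.0737 mm² = 332000 / 0.0737 = 4504749 mm.
Print-move time = 4504749 / 46.6 = 96668.4 s.
That's 96668.4 s → 26.85 hours.

26.85 hours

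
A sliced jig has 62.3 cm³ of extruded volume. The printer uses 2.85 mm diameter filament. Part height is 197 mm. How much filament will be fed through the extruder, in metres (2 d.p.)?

A = π r² = π × 1.425² = 6.3794 mm².
Length = 62.3 cm³ / 6.3794 mm² = 62300 / 6.3794 = 9765.81 mm = 9.77 m.

9.77 m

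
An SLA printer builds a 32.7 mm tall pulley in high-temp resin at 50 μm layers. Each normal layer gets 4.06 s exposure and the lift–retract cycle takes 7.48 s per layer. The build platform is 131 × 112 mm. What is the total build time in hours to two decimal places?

2.10 hours

Layers = ⌈32.7/0.05⌉ = 654.
Each layer takes: 4.06 + 7.48 → 11.54 s.
Build time: 654 × 11.54 s = 7547.16 s, i.e. 2.10 hours.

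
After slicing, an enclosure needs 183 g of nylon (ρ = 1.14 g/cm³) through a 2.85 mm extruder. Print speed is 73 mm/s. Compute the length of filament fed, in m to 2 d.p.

25.16 m

Volume = 183 g / 1.14 g·cm⁻³ = 160.5263 cm³ = 160526.3 mm³.
Cross-section of 2.85 mm filament: π·(2.85/2)² = 6.3794 mm².
Length = 160526.3 / 6.3794 = 25163.23 mm = 25.16 m.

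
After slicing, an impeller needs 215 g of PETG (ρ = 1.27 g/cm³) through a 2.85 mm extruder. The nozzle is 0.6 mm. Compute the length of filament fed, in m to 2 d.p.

Extruded volume: 215/1.27 = 169.2913 cm³ (169291.3 mm³).
Cross-section of 2.85 mm filament: π·(2.85/2)² = 6.3794 mm².
L = V/A = 169291.3/6.3794 = 26537.18 mm → 26.54 m.

26.54 m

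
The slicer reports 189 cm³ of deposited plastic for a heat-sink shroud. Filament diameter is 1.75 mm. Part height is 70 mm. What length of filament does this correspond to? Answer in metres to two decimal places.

Cross-section of 1.75 mm filament: π·(1.75/2)² = 2.4053 mm².
L = 189000 mm³ / 2.4053 mm² = 78576.48 mm, i.e. 78.58 m.

78.58 m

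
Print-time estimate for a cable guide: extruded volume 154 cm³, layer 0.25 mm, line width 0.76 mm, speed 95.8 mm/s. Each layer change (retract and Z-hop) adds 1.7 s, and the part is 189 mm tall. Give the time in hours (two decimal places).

Bead cross-section = 0.25 × 0.76 = 0.19 mm².
Path length: 154000 mm³ / 0.19 mm² → 810526.3 mm.
Extrusion time = 810526.3 / 95.8 = 8460.6 s.
Layers = ⌈189/0.25⌉ = 756.
Non-print overhead: 756 × 1.7 → 1285.2 s.
Altogether 8460.6 + 1285.2 = 9745.8 s, i.e. 2.71 hours.

2.71 hours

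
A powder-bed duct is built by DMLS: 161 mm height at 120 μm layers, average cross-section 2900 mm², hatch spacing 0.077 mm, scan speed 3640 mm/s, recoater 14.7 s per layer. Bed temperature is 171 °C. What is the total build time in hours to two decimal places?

9.34 hours

Layer count = ceil(161 / 0.12) = 1342.
Per-layer scan distance = 2900 / 0.077, so 37662.3 mm.
Scan time per layer = 37662.3 / 3640, so 10.3468 s.
Layer cycle: 10.3468 + 14.7 → 25.0468 s.
Total: 1342 × 25.0468 s = 33612.8056 s → 9.34 hours.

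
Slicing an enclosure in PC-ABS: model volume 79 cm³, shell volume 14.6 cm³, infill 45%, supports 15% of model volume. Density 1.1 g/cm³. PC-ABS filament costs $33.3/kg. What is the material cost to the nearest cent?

Interior volume: 79 − 14.6 → 64.4 cm³.
Deposited infill = 0.45 × 64.4 = 28.98 cm³.
Support: 0.15 × 79 → 11.85 cm³.
Deposited volume = 14.6 + 28.98 + 11.85, so 55.43 cm³.
Mass = 55.43 × 1.1, so 60.973 g.
Cost = 60.973 g / 1000 × $33.3/kg = $2.03.

$2.03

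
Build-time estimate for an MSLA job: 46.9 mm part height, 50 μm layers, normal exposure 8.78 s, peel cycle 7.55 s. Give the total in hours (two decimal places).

4.25 hours

Number of layers: 46.9 / 0.05 → 938 (rounded up).
Per-layer time = 8.78 + 7.55 = 16.33 s.
Build time: 938 × 16.33 s = 15317.54 s, i.e. 4.25 hours.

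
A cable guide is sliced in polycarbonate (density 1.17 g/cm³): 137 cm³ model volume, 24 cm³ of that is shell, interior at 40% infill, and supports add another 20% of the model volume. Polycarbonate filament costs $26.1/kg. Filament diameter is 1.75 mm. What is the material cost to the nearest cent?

$2.95

Interior volume = 137 − 24 = 113 cm³.
Infill volume: 0.40 × 113 → 45.2 cm³.
Support = 0.20 × 137 = 27.4 cm³.
Total extruded = 24 + 45.2 + 27.4 = 96.6 cm³.
Mass = 96.6 × 1.17 = 113.022 g.
Cost = 113.022 g / 1000 × $26.1/kg = $2.95.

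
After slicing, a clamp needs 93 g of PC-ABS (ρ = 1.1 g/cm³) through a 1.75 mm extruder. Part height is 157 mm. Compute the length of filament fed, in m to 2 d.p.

35.15 m

Volume = 93 g / 1.1 g·cm⁻³ = 84.5455 cm³ = 84545.5 mm³.
Filament cross-section = π × (1.75/2)² = 2.4053 mm².
L = V/A = 84545.5/2.4053 = 35149.67 mm → 35.15 m.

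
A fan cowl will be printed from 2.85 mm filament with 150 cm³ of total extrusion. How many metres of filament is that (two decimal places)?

Cross-section of 2.85 mm filament: π·(2.85/2)² = 6.3794 mm².
L = 150000 mm³ / 6.3794 mm² = 23513.18 mm, i.e. 23.51 m.

23.51 m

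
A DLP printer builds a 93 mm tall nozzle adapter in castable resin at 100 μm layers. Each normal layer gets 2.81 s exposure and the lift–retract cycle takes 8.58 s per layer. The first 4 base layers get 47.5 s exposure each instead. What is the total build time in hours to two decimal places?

2.99 hours

Layers = ⌈93/0.1⌉ = 930.
Bottom layers: 4 × (47.5 + 8.58) → 224.32 s.
Remaining layers = 926 × (2.81 + 8.58), so 10547.14 s.
Sum: 224.32 + 10547.14 = 10771.46 s → 2.99 hours.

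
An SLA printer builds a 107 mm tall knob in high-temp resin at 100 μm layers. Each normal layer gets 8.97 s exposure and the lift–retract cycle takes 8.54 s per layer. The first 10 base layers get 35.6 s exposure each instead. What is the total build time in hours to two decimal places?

Number of layers: 107 / 0.1 → 1070 (rounded up).
Burn-in layers = 10 × (35.6 + 8.54), so 441.4 s.
Normal layers = 1060 × (8.97 + 8.54), so 18560.6 s.
Sum: 441.4 + 18560.6 = 19002 s → 5.28 hours.

5.28 hours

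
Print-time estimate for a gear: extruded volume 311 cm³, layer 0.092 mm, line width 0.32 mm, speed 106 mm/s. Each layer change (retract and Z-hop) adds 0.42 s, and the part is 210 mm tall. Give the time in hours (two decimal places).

27.95 hours

Bead cross-section = 0.092 × 0.32, so 0.02944 mm².
Total extruded path = 311000/0.02944 = 10563858.7 mm.
Print-move time = 10563858.7 / 106 = 99659 s.
Layers = ⌈210/0.092⌉ = 2283.
Layer-change overhead = 2283 × 0.42 = 958.86 s.
Total = 99659 + 958.86 = 100617.86 s = 27.95 hours.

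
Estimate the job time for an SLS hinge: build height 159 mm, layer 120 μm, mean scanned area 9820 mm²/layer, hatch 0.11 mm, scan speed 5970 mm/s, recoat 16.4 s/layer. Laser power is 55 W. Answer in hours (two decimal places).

11.54 hours

Number of layers: 159 / 0.12 → 1325 (rounded up).
Scan path per layer = 9820 / 0.11, so 89272.7 mm.
Per-layer scan time: 89272.7 / 5970 → 14.9536 s.
Layer cycle = 14.9536 + 16.4, so 31.3536 s.
1325 layers × 31.3536 s/layer = 41543.52 s, i.e. 11.54 hours.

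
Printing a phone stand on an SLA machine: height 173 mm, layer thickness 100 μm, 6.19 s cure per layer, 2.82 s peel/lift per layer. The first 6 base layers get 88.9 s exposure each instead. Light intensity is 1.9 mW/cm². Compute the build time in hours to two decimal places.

Layer count = ceil(173 / 0.1) = 1730.
Base layers: 6 × (88.9 + 2.82) → 550.32 s.
Regular layers = 1724 × (6.19 + 2.82), so 15533.24 s.
Sum: 550.32 + 15533.24 = 16083.56 s → 4.47 hours.

4.47 hours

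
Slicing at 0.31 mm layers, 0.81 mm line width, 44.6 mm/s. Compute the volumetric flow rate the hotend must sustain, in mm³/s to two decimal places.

11.20

A = 0.31 × 0.81, so 0.2511 mm².
Volumetric flow = 44.6 × 0.2511 = 11.20 mm³/s.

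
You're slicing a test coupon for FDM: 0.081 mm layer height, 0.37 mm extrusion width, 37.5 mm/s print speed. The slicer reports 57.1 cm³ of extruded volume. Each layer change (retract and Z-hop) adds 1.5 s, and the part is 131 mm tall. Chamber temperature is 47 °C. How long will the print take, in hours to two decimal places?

Line area: 0.081 × 0.37 → 0.02997 mm².
Toolpath length = 57.1 cm³ / 0.02997 mm² = 57100 / 0.02997 = 1905238.6 mm.
Time extruding: 1905238.6 / 37.5 → 50806.4 s.
Layer count = ceil(131 / 0.081) = 1618.
Z-hop total = 1618 × 1.5 = 2427 s.
Altogether 50806.4 + 2427 = 53233.4 s, i.e. 14.79 hours.

14.79 hours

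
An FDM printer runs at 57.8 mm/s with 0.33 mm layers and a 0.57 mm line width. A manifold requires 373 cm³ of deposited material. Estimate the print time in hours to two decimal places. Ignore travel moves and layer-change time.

9.53 hours

Extrusion cross-section: 0.33 × 0.57 → 0.1881 mm².
Path length: 373000 mm³ / 0.1881 mm² → 1982987.8 mm.
Extrusion time = 1982987.8 / 57.8 = 34307.7 s.
That's 34307.7 s → 9.53 hours.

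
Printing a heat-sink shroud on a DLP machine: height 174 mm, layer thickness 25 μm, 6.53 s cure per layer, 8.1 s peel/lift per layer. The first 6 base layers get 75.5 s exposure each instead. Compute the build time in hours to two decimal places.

28.40 hours

Number of layers: 174 / 0.025 → 6960 (rounded up).
Base layers = 6 × (75.5 + 8.1), so 501.6 s.
Normal layers = 6954 × (6.53 + 8.1), so 101737.02 s.
Total = 501.6 + 101737.02 = 102238.62 s = 28.40 hours.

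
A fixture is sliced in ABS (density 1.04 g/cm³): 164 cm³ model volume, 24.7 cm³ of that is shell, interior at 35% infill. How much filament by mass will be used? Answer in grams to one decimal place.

76.4 g

Infill region: 164 − 24.7 → 139.3 cm³.
Deposited infill: 0.35 × 139.3 → 48.755 cm³.
Deposited volume: 24.7 + 48.755 → 73.455 cm³.
Mass = 73.455 × 1.04, so 76.3932 g.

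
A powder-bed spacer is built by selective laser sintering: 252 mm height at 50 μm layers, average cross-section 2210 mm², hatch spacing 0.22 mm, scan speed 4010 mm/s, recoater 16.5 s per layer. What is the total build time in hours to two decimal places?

Number of layers: 252 / 0.05 → 5040 (rounded up).
Per-layer scan distance = 2210 / 0.22, so 10045.5 mm.
Per-layer scan time = 10045.5 / 4010 = 2.5051 s.
Layer cycle: 2.5051 + 16.5 → 19.0051 s.
Build time = 5040 × 19.0051 = 95785.704 s = 26.61 hours.

26.61 hours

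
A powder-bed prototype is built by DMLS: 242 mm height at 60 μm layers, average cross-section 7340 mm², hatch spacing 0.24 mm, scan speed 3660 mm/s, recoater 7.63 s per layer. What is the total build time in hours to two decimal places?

17.91 hours

Layer count = ceil(242 / 0.06) = 4034.
Scan path per layer = 7340 / 0.24, so 30583.3 mm.
Scan time per layer = 30583.3 / 3660, so 8.3561 s.
Per-layer time = 8.3561 + 7.63 = 15.9861 s.
4034 layers × 15.9861 s/layer = 64487.9274 s, i.e. 17.91 hours.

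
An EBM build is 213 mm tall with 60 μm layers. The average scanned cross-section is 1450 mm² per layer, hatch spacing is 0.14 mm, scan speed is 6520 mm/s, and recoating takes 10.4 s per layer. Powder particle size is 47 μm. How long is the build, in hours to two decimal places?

11.82 hours

Number of layers: 213 / 0.06 → 3550 (rounded up).
Scan path per layer = 1450 / 0.14, so 10357.1 mm.
Scan time per layer = 10357.1 / 6520, so 1.5885 s.
Per-layer time: 1.5885 + 10.4 → 11.9885 s.
Total: 3550 × 11.9885 s = 42559.175 s → 11.82 hours.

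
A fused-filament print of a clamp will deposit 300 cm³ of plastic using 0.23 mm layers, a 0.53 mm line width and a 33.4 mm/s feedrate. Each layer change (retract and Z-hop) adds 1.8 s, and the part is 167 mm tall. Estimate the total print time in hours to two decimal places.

20.83 hours

Bead cross-section: 0.23 × 0.53 → 0.1219 mm².
Total extruded path = 300000/0.1219 = 2461033.6 mm.
Time extruding = 2461033.6 / 33.4, so 73683.6 s.
Layers = ⌈167/0.23⌉ = 727.
Non-print overhead = 727 × 1.8 = 1308.6 s.
Altogether 73683.6 + 1308.6 = 74992.2 s, i.e. 20.83 hours.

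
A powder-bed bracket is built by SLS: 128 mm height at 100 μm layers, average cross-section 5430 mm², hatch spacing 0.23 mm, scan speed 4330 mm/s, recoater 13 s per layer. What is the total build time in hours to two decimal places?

Number of layers: 128 / 0.1 → 1280 (rounded up).
Hatch length per layer: 5430 / 0.23 → 23608.7 mm.
Per-layer scan time: 23608.7 / 4330 → 5.4524 s.
Per-layer time: 5.4524 + 13 → 18.4524 s.
1280 layers × 18.4524 s/layer = 23619.072 s, i.e. 6.56 hours.

6.56 hours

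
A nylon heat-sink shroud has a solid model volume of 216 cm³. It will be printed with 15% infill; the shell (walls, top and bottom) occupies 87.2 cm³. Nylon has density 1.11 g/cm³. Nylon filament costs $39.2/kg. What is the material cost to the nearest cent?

Interior volume: 216 − 87.2 → 128.8 cm³.
Deposited infill = 0.15 × 128.8 = 19.32 cm³.
Total printed volume: 87.2 + 19.32 → 106.52 cm³.
Mass = 106.52 × 1.11 = 118.2372 g.
At $39.2/kg: 118.2372/1000 × 39.2 = $4.63.

$4.63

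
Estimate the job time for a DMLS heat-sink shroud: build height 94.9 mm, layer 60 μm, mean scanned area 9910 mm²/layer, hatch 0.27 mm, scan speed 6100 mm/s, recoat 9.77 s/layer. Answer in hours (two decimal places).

Number of layers: 94.9 / 0.06 → 1582 (rounded up).
Hatch length per layer = 9910 / 0.27, so 36703.7 mm.
Scan time per layer = 36703.7 / 6100, so 6.017 s.
Per-layer time = 6.017 + 9.77 = 15.787 s.
1582 layers × 15.787 s/layer = 24975.034 s, i.e. 6.94 hours.

6.94 hours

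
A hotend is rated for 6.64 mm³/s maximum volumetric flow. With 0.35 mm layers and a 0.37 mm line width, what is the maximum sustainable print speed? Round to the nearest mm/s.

Extrusion cross-section = 0.35 × 0.37 = 0.1295 mm².
Max speed = 6.64 / 0.1295 = 51.27 ≈ 51 mm/s.

51 mm/s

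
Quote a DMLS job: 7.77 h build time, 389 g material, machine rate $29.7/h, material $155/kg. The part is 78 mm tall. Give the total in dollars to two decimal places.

Machine-time cost: 29.7 × 7.77 → $230.769.
Material cost: 155 × 389/1000 → $60.295.
Job cost: 230.769 + 60.295 = 291.064 ≈ $291.06.

$291.06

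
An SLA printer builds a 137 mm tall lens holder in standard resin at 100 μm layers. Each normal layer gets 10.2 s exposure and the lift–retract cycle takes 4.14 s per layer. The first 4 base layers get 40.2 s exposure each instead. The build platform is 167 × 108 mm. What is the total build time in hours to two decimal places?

5.49 hours

Layers = ⌈137/0.1⌉ = 1370.
Bottom layers = 4 × (40.2 + 4.14) = 177.36 s.
Normal layers = 1366 × (10.2 + 4.14), so 19588.44 s.
Sum: 177.36 + 19588.44 = 19765.8 s → 5.49 hours.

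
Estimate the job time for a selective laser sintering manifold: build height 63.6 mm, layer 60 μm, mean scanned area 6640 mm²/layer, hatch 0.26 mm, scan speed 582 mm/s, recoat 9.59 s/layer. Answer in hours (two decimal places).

Layers = ⌈63.6/0.06⌉ = 1060.
Per-layer scan distance = 6640 / 0.26 = 25538.5 mm.
Per-layer scan time = 25538.5 / 582, so 43.8806 s.
Layer cycle = 43.8806 + 9.59, so 53.4706 s.
1060 layers × 53.4706 s/layer = 56678.836 s, i.e. 15.74 hours.

15.74 hours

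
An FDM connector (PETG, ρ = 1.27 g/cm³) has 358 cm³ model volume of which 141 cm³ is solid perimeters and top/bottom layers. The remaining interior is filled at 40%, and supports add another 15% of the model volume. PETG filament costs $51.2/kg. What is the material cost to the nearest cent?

$18.30

Interior volume = 358 − 141 = 217 cm³.
Infill volume = 0.40 × 217 = 86.8 cm³.
Support = 0.15 × 358, so 53.7 cm³.
Total printed volume = 141 + 86.8 + 53.7, so 281.5 cm³.
Mass = 281.5 × 1.27 = 357.505 g.
Cost = 357.505 g / 1000 × $51.2/kg = $18.30.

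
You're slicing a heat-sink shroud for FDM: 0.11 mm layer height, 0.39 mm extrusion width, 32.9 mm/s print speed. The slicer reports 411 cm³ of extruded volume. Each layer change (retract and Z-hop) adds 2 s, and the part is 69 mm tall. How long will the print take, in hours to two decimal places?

81.24 hours

Line area = 0.11 × 0.39 = 0.0429 mm².
Toolpath length = 411 cm³ / 0.0429 mm² = 411000 / 0.0429 = 9580419.6 mm.
Print-move time = 9580419.6 / 32.9 = 291198.2 s.
Layer count = ceil(69 / 0.11) = 628.
Non-print overhead: 628 × 2 → 1256 s.
Total = 291198.2 + 1256 = 292454.2 s = 81.24 hours.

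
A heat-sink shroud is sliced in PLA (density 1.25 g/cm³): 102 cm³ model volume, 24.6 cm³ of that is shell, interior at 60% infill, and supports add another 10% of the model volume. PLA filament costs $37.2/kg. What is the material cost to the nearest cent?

Infill region = 102 − 24.6 = 77.4 cm³.
Deposited infill = 0.60 × 77.4, so 46.44 cm³.
Support = 0.10 × 102, so 10.2 cm³.
Deposited volume = 24.6 + 46.44 + 10.2, so 81.24 cm³.
Mass = 81.24 × 1.25, so 101.55 g.
At $37.2/kg: 101.55/1000 × 37.2 = $3.78.

$3.78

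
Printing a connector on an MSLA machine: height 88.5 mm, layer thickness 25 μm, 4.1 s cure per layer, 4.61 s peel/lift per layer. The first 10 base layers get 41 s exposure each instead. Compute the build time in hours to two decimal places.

8.67 hours

Layer count = ceil(88.5 / 0.025) = 3540.
Bottom layers: 10 × (41 + 4.61) → 456.1 s.
Remaining layers = 3530 × (4.1 + 4.61) = 30746.3 s.
Sum: 456.1 + 30746.3 = 31202.4 s → 8.67 hours.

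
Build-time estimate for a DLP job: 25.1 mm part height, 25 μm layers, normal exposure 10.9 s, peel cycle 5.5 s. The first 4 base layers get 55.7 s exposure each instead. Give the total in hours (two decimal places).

Number of layers: 25.1 / 0.025 → 1004 (rounded up).
Burn-in layers: 4 × (55.7 + 5.5) → 244.8 s.
Normal layers: 1000 × (10.9 + 5.5) → 16400 s.
Total = 244.8 + 16400 = 16644.8 s = 4.62 hours.

4.62 hours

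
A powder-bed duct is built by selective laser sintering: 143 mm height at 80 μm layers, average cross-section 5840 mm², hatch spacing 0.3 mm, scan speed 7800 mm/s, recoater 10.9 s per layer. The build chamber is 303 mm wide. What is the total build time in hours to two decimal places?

6.65 hours

Layers = ⌈143/0.08⌉ = 1788.
Per-layer scan distance: 5840 / 0.3 → 19466.7 mm.
Scan time per layer = 19466.7 / 7800 = 2.4957 s.
Time per layer = 2.4957 + 10.9 = 13.3957 s.
1788 layers × 13.3957 s/layer = 23951.5116 s, i.e. 6.65 hours.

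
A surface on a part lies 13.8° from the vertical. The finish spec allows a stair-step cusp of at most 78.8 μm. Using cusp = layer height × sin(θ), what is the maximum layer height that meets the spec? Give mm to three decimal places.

t = h_c / sin θ = 0.0788 / 0.2385 = 0.330 mm.

0.330 mm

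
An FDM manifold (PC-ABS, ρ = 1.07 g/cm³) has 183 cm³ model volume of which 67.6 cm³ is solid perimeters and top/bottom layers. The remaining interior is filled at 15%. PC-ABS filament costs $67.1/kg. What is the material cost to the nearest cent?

Infill region = 183 − 67.6 = 115.4 cm³.
Deposited infill: 0.15 × 115.4 → 17.31 cm³.
Total printed volume: 67.6 + 17.31 → 84.91 cm³.
Mass = 84.91 × 1.07 = 90.8537 g.
Cost = 90.8537 g / 1000 × $67.1/kg = $6.10.

$6.10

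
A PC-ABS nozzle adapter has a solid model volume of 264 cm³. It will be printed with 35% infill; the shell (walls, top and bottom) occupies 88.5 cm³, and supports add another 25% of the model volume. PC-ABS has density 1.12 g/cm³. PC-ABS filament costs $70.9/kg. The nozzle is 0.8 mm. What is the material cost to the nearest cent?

$17.15

Infill region = 264 − 88.5 = 175.5 cm³.
Infill volume = 0.35 × 175.5, so 61.425 cm³.
Support = 0.25 × 264, so 66 cm³.
Total extruded: 88.5 + 61.425 + 66 → 215.925 cm³.
Mass = 215.925 × 1.12, so 241.836 g.
Cost = 241.836 g / 1000 × $70.9/kg = $17.15.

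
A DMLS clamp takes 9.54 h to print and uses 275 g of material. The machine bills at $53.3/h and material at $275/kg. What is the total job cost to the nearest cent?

Machine-time cost: 53.3 × 9.54 → $508.482.
Feedstock cost = 275 × 275/1000, so $75.625.
Job cost: 508.482 + 75.625 = 584.107 ≈ $584.11.

$584.11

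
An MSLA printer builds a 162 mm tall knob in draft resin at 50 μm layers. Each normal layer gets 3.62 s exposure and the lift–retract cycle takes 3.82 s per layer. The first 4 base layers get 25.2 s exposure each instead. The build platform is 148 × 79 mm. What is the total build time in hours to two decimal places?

6.72 hours

Number of layers: 162 / 0.05 → 3240 (rounded up).
Burn-in layers = 4 × (25.2 + 3.82), so 116.08 s.
Remaining layers = 3236 × (3.62 + 3.82), so 24075.84 s.
Total = 116.08 + 24075.84 = 24191.92 s = 6.72 hours.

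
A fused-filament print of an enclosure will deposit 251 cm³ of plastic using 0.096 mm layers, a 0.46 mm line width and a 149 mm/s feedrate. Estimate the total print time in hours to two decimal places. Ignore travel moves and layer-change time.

10.60 hours

Line area = 0.096 × 0.46, so 0.04416 mm².
Total extruded path = 251000/0.04416 = 5683876.8 mm.
Time extruding = 5683876.8 / 149 = 38146.8 s.
Converting: 38146.8 s = 10.60 hours.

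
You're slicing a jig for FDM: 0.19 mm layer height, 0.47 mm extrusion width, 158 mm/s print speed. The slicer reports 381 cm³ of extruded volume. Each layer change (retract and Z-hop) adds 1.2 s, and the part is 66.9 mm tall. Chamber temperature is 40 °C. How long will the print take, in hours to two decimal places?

7.62 hours

Line area = 0.19 × 0.47 = 0.0893 mm².
Total extruded path = 381000/0.0893 = 4266517.4 mm.
Print-move time: 4266517.4 / 158 → 27003.3 s.
Number of layers: 66.9 / 0.19 → 353 (rounded up).
Z-hop total = 353 × 1.2 = 423.6 s.
Altogether 27003.3 + 423.6 = 27426.9 s, i.e. 7.62 hours.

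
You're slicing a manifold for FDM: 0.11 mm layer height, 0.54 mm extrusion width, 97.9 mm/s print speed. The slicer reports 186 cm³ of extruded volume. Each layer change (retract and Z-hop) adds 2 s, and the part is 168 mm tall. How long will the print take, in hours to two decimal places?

Bead cross-section = 0.11 × 0.54 = 0.0594 mm².
Total extruded path = 186000/0.0594 = 3131313.1 mm.
Extrusion time = 3131313.1 / 97.9 = 31984.8 s.
Layer count = ceil(168 / 0.11) = 1528.
Non-print overhead: 1528 × 2 → 3056 s.
Total = 31984.8 + 3056 = 35040.8 s = 9.73 hours.

9.73 hours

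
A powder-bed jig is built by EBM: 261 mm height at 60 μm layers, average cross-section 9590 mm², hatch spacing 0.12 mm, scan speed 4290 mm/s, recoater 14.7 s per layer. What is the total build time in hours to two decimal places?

40.27 hours

Number of layers: 261 / 0.06 → 4350 (rounded up).
Scan path per layer = 9590 / 0.12, so 79916.7 mm.
Beam time per layer: 79916.7 / 4290 → 18.6286 s.
Layer cycle = 18.6286 + 14.7, so 33.3286 s.
Build time = 4350 × 33.3286 = 144979.41 s = 40.27 hours.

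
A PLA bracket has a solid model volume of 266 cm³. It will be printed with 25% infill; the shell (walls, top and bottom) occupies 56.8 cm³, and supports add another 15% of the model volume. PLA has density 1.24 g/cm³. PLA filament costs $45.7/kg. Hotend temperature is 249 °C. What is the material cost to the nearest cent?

$8.44

Interior volume = 266 − 56.8 = 209.2 cm³.
Deposited infill = 0.25 × 209.2 = 52.3 cm³.
Support = 0.15 × 266 = 39.9 cm³.
Deposited volume = 56.8 + 52.3 + 39.9 = 149 cm³.
Mass = 149 × 1.24 = 184.76 g.
At $45.7/kg: 184.76/1000 × 45.7 = $8.44.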